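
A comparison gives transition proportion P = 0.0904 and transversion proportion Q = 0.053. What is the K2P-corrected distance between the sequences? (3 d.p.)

Under the Kimura two-parameter model, d = −½ ln(1 − 2P − Q) − ¼ ln(1 − 2Q).
1 − 2P − Q = 0.7662, giving −½ ln(0.7662) = 0.133156.
1 − 2Q = 0.894, giving −¼ ln(0.894) = 0.028012.
d = 0.133156 + 0.028012 = 0.161168.

0.161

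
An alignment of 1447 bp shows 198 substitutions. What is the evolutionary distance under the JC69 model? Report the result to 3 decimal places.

p = 198/1447 ≈ 0.136835.
d = −(3/4) ln(1 − 4p/3) = −0.75 ln(1 − 0.182447) = −0.75 ln(0.817553)
  = −0.75 × (-0.201440) = 0.151080 substitutions/site.

0.151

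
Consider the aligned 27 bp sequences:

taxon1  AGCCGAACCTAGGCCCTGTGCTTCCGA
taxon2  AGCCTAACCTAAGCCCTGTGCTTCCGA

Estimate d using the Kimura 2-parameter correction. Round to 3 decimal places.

Of 27 sites, 1 differences are transitions and 1 are transversions, so P = 1/27 ≈ 0.037037 and Q = 1/27 ≈ 0.037037.
Under the Kimura two-parameter model, d = −½ ln(1 − 2P − Q) − ¼ ln(1 − 2Q).
1 − 2P − Q = 0.888889, giving −½ ln(0.888889) = 0.058891.
1 − 2Q = 0.925926, giving −¼ ln(0.925926) = 0.019240.
d = 0.058891 + 0.019240 = 0.078131.

0.078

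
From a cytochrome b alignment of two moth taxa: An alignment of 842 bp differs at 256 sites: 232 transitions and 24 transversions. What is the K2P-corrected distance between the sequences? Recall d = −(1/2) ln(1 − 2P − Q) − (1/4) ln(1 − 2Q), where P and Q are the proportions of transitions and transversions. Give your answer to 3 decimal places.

0.448

P = 232/842 ≈ 0.275534 and Q = 24/842 ≈ 0.028504.
Under the Kimura two-parameter model, d = −½ ln(1 − 2P − Q) − ¼ ln(1 − 2Q).
1 − 2P − Q = 0.420428, giving −½ ln(0.420428) = 0.433241.
1 − 2Q = 0.942992, giving −¼ ln(0.942992) = 0.014674.
d = 0.433241 + 0.014674 = 0.447915.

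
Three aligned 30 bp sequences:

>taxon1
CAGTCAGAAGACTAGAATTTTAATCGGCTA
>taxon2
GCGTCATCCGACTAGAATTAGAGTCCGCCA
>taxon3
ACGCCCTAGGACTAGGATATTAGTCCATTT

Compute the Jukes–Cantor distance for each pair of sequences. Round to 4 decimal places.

taxon1–taxon2: 10/30 sites differ → p ≈ 0.333333, d = −0.75 ln(1 − 0.444444) = 0.440839 ≈ 0.4408.
taxon1–taxon3: 13/30 sites differ → p ≈ 0.433333, d = −0.75 ln(1 − 0.577777) = 0.646666 ≈ 0.6467.
taxon2–taxon3: 13/30 sites differ → p ≈ 0.433333, d = −0.75 ln(1 − 0.577777) = 0.646666 ≈ 0.6467.

d(taxon1,taxon2) = 0.4408, d(taxon1,taxon3) = 0.6467, d(taxon2,taxon3) = 0.6467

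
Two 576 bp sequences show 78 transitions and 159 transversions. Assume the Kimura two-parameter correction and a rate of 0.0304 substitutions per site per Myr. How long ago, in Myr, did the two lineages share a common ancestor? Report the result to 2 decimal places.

9.81

P = 78/576 ≈ 0.135417 and Q = 159/576 ≈ 0.276042.
Under the Kimura two-parameter model, d = −½ ln(1 − 2P − Q) − ¼ ln(1 − 2Q).
1 − 2P − Q = 0.453124, giving −½ ln(0.453124) = 0.395795.
1 − 2Q = 0.447916, giving −¼ ln(0.447916) = 0.200787.
d = 0.395795 + 0.200787 = 0.596582.
Under a molecular clock d = 2μt, so t = d/(2μ) = 0.596582 / (2 × 0.0304) = 9.81 Myr.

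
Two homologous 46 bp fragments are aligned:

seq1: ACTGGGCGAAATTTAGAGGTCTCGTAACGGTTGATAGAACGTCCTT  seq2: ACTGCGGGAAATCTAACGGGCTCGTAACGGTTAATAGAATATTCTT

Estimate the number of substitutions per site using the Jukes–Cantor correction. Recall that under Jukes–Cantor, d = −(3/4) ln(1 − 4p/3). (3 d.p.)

0.257

The sequences differ at 10 of 46 sites (5, 7, 13, 16, 17, 20, 33, 40, 41, 43), so p = 10/46 ≈ 0.217391.
d = −(3/4) ln(1 − 4p/3) = −0.75 ln(1 − 0.289855) = −0.75 ln(0.710145)
  = −0.75 × (-0.342286) = 0.256715 substitutions/site.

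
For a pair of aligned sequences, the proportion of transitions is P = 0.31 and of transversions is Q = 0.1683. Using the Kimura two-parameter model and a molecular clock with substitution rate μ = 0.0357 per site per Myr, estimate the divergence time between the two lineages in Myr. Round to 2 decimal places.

Under the Kimura two-parameter model, d = −½ ln(1 − 2P − Q) − ¼ ln(1 − 2Q).
1 − 2P − Q = 0.2117, giving −½ ln(0.2117) = 0.776293.
1 − 2Q = 0.6634, giving −¼ ln(0.6634) = 0.102594.
d = 0.776293 + 0.102594 = 0.878887.
Under a molecular clock d = 2μt, so t = d/(2μ) = 0.878887 / (2 × 0.0357) = 12.31 Myr.

12.31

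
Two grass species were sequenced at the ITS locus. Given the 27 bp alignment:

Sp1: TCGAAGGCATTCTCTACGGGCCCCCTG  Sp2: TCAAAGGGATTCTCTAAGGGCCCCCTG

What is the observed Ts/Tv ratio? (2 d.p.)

Transitions are A↔G and C↔T; transversions are all other mismatches.
Transitions: 1. Transversions: 2.
R = 1/2 = 0.50.

0.50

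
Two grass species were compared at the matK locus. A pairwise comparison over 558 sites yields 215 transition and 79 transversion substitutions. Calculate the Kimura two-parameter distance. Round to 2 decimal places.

P = 215/558 ≈ 0.385305 and Q = 79/558 ≈ 0.141577.
Under the Kimura two-parameter model, d = −½ ln(1 − 2P − Q) − ¼ ln(1 − 2Q).
1 − 2P − Q = 0.087813, giving −½ ln(0.087813) = 1.216273.
1 − 2Q = 0.716846, giving −¼ ln(0.716846) = 0.083224.
d = 1.216273 + 0.083224 = 1.299497.

1.30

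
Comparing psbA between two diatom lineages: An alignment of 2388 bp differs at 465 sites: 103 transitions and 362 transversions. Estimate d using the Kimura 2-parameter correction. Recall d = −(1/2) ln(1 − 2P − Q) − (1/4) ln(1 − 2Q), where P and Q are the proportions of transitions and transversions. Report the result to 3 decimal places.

P = 103/2388 ≈ 0.043132 and Q = 362/2388 ≈ 0.151591.
Under the Kimura two-parameter model, d = −½ ln(1 − 2P − Q) − ¼ ln(1 − 2Q).
1 − 2P − Q = 0.762145, giving −½ ln(0.762145) = 0.135809.
1 − 2Q = 0.696818, giving −¼ ln(0.696818) = 0.090308.
d = 0.135809 + 0.090308 = 0.226117.

0.226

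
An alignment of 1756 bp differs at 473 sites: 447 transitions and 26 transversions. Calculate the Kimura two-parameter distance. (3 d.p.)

0.379

P = 447/1756 ≈ 0.254556 and Q = 26/1756 ≈ 0.014806.
Under the Kimura two-parameter model, d = −½ ln(1 − 2P − Q) − ¼ ln(1 − 2Q).
1 − 2P − Q = 0.476082, giving −½ ln(0.476082) = 0.371083.
1 − 2Q = 0.970388, giving −¼ ln(0.970388) = 0.007515.
d = 0.371083 + 0.007515 = 0.378598.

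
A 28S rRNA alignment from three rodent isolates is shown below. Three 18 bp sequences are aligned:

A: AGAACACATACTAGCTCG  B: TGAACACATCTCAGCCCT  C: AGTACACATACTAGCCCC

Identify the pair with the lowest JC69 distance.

A and C

A–B: 6/18 differ, p = 0.333, d = 0.441.
A–C: 3/18 differ, p = 0.167, d = 0.188.
B–C: 6/18 differ, p = 0.333, d = 0.441.
The smallest distance is between A and C.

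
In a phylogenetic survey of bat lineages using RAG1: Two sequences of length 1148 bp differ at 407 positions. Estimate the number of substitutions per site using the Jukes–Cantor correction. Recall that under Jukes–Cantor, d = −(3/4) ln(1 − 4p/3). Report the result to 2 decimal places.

p = 407/1148 ≈ 0.35453.
d = −(3/4) ln(1 − 4p/3) = −0.75 ln(1 − 0.472707) = −0.75 ln(0.527293)
  = −0.75 × (-0.639999) = 0.479999 substitutions/site.

0.48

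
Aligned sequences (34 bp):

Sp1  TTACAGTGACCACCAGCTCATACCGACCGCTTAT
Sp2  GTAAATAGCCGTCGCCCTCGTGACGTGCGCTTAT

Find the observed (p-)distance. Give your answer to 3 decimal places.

0.441

The sequences differ at 15 of 34 positions.
p = 15/34 = 0.441176… ≈ 0.441 (to 3 d.p.).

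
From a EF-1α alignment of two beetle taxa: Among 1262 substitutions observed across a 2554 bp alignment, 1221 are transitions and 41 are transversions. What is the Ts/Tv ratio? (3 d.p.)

29.780

R = 1221/41 = 29.780487… ≈ 29.780 (to 3 d.p.).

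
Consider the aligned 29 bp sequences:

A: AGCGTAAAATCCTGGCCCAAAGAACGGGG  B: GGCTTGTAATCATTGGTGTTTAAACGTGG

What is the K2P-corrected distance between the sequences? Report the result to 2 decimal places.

0.78

Of 29 sites, 4 differences are transitions and 10 are transversions, so P = 4/29 ≈ 0.137931 and Q = 10/29 ≈ 0.344828.
Under the Kimura two-parameter model, d = −½ ln(1 − 2P − Q) − ¼ ln(1 − 2Q).
1 − 2P − Q = 0.37931, giving −½ ln(0.37931) = 0.484701.
1 − 2Q = 0.310344, giving −¼ ln(0.310344) = 0.292518.
d = 0.484701 + 0.292518 = 0.777219.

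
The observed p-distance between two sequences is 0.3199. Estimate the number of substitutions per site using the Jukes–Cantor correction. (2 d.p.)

0.42

d = −(3/4) ln(1 − 4p/3) = −0.75 ln(1 − 0.426533) = −0.75 ln(0.573467)
  = −0.75 × (-0.556055) = 0.417041 substitutions/site.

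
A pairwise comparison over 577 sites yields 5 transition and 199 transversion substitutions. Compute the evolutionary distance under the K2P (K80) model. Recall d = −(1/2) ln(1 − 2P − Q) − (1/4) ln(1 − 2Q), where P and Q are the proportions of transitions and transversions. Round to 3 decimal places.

0.517

P = 5/577 ≈ 0.008666 and Q = 199/577 ≈ 0.344887.
Under the Kimura two-parameter model, d = −½ ln(1 − 2P − Q) − ¼ ln(1 − 2Q).
1 − 2P − Q = 0.637781, giving −½ ln(0.637781) = 0.224880.
1 − 2Q = 0.310226, giving −¼ ln(0.310226) = 0.292614.
d = 0.224880 + 0.292614 = 0.517494.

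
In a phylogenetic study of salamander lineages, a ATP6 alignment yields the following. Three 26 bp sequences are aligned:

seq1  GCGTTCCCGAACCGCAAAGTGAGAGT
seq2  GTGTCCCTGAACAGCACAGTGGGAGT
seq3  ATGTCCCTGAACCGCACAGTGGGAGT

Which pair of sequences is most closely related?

seq1–seq2: 6/26 differ, p = 0.231, d = 0.276.
seq1–seq3: 6/26 differ, p = 0.231, d = 0.276.
seq2–seq3: 2/26 differ, p = 0.077, d = 0.081.
The smallest distance is between seq2 and seq3.

seq2 and seq3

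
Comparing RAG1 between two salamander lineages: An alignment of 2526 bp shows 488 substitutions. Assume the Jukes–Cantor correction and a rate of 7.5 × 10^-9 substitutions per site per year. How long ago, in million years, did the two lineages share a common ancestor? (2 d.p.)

14.89

p = 488/2526 ≈ 0.193191.
d = −(3/4) ln(1 − 4p/3) = −0.75 ln(1 − 0.257588) = −0.75 ln(0.742412)
  = −0.75 × (-0.297851) = 0.223388 substitutions/site.
Under a molecular clock d = 2μt, so t = d/(2μ) = 0.223388 / (2 × 7.5 × 10^-9) = 14.89 million years.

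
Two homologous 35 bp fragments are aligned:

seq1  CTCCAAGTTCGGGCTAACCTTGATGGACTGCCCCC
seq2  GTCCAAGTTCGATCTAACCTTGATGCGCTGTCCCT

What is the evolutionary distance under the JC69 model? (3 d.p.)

0.233

The sequences differ at 7 of 35 sites (1, 12, 13, 26, 27, 31, 35), so p = 7/35 = 0.2.
d = −(3/4) ln(1 − 4p/3) = −0.75 ln(1 − 0.266667) = −0.75 ln(0.733333)
  = −0.75 × (-0.310155) = 0.232616 substitutions/site.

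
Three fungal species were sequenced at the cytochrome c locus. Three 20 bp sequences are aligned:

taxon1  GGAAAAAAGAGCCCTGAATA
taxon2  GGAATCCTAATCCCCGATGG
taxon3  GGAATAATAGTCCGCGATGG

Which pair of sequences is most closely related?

taxon2 and taxon3

taxon1–taxon2: 10/20 differ, p = 0.500, d = 0.824.
taxon1–taxon3: 10/20 differ, p = 0.500, d = 0.824.
taxon2–taxon3: 4/20 differ, p = 0.200, d = 0.233.
The smallest distance is between taxon2 and taxon3.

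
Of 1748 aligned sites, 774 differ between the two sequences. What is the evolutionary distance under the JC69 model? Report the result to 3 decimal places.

p = 774/1748 ≈ 0.442792.
d = −(3/4) ln(1 − 4p/3) = −0.75 ln(1 − 0.590389) = −0.75 ln(0.409611)
  = −0.75 × (-0.892547) = 0.669410 substitutions/site.

0.669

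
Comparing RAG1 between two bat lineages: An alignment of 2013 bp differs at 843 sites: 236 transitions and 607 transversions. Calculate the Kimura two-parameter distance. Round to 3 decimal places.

P = 236/2013 ≈ 0.117238 and Q = 607/2013 ≈ 0.30154.
Under the Kimura two-parameter model, d = −½ ln(1 − 2P − Q) − ¼ ln(1 − 2Q).
1 − 2P − Q = 0.463984, giving −½ ln(0.463984) = 0.383953.
1 − 2Q = 0.39692, giving −¼ ln(0.39692) = 0.231005.
d = 0.383953 + 0.231005 = 0.614958.

0.615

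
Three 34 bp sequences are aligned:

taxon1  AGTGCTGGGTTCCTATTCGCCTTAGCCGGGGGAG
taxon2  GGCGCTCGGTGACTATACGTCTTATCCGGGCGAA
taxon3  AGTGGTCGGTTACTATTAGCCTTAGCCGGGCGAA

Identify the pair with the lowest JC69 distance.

taxon1–taxon2: 10/34 differ, p = 0.294, d = 0.373.
taxon1–taxon3: 6/34 differ, p = 0.176, d = 0.201.
taxon2–taxon3: 8/34 differ, p = 0.235, d = 0.282.
The smallest distance is between taxon1 and taxon3.

taxon1 and taxon3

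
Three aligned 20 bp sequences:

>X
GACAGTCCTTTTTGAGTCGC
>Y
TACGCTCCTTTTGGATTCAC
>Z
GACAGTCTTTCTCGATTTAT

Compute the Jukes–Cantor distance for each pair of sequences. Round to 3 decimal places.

d(X,Y) = 0.383, d(X,Z) = 0.471, d(Y,Z) = 0.572

X–Y: 6/20 sites differ → p = 0.3, d = −0.75 ln(1 − 0.4) = 0.383119 ≈ 0.383.
X–Z: 7/20 sites differ → p = 0.35, d = −0.75 ln(1 − 0.466667) = 0.471457 ≈ 0.471.
Y–Z: 8/20 sites differ → p = 0.4, d = −0.75 ln(1 − 0.533333) = 0.571605 ≈ 0.572.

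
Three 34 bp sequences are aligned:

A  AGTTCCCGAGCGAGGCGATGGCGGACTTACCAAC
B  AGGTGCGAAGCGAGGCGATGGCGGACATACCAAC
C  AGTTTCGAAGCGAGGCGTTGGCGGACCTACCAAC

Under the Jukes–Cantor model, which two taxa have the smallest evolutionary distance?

B and C

A–B: 5/34 differ, p = 0.147, d = 0.164.
A–C: 5/34 differ, p = 0.147, d = 0.164.
B–C: 4/34 differ, p = 0.118, d = 0.128.
The smallest distance is between B and C.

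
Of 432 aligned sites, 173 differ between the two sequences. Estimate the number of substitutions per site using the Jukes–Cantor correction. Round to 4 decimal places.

0.5726

p = 173/432 ≈ 0.400463.
d = −(3/4) ln(1 − 4p/3) = −0.75 ln(1 − 0.533951) = −0.75 ln(0.466049)
  = −0.75 × (-0.763465) = 0.572599 substitutions/site.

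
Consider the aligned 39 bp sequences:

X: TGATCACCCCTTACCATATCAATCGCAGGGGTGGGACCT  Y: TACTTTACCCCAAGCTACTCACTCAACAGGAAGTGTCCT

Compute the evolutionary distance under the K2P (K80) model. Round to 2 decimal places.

Of 39 sites, 6 differences are transitions and 14 are transversions, so P = 6/39 ≈ 0.153846 and Q = 14/39 ≈ 0.358974.
Under the Kimura two-parameter model, d = −½ ln(1 − 2P − Q) − ¼ ln(1 − 2Q).
1 − 2P − Q = 0.333334, giving −½ ln(0.333334) = 0.549305.
1 − 2Q = 0.282052, giving −¼ ln(0.282052) = 0.316416.
d = 0.549305 + 0.316416 = 0.865721.

0.87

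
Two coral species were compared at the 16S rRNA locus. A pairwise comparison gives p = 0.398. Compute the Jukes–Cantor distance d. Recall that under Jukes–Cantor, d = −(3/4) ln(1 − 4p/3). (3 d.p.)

0.567

d = −(3/4) ln(1 − 4p/3) = −0.75 ln(1 − 0.530667) = −0.75 ln(0.469333)
  = −0.75 × (-0.756443) = 0.567332 substitutions/site.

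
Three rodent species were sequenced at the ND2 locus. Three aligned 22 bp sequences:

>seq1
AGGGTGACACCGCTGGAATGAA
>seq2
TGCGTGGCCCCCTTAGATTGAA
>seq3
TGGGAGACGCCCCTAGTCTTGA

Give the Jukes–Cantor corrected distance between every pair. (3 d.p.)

d(seq1,seq2) = 0.497, d(seq1,seq3) = 0.591, d(seq2,seq3) = 0.591

seq1–seq2: 8/22 sites differ → p ≈ 0.363636, d = −0.75 ln(1 − 0.484848) = 0.497470 ≈ 0.497.
seq1–seq3: 9/22 sites differ → p ≈ 0.409091, d = −0.75 ln(1 − 0.545455) = 0.591344 ≈ 0.591.
seq2–seq3: 9/22 sites differ → p ≈ 0.409091, d = −0.75 ln(1 − 0.545455) = 0.591344 ≈ 0.591.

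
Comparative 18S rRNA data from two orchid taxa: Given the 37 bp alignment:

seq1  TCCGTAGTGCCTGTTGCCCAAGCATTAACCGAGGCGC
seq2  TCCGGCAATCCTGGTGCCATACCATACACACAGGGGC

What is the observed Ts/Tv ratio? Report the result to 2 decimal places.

0.08

Transitions are A↔G and C↔T; transversions are all other mismatches.
Transitions: 1. Transversions: 13.
R = 1/13 = 0.076923… ≈ 0.08 (to 2 d.p.).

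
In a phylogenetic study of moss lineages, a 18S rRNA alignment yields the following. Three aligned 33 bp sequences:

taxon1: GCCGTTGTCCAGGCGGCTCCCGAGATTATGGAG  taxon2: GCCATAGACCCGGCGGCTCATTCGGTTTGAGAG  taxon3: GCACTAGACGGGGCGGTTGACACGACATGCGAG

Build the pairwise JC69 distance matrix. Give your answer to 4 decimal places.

taxon1–taxon2: 12/33 sites differ → p ≈ 0.363636, d = −0.75 ln(1 − 0.484848) = 0.497470 ≈ 0.4975.
taxon1–taxon3: 16/33 sites differ → p ≈ 0.484848, d = −0.75 ln(1 − 0.646464) = 0.779827 ≈ 0.7798.
taxon2–taxon3: 12/33 sites differ → p ≈ 0.363636, d = −0.75 ln(1 − 0.484848) = 0.497470 ≈ 0.4975.

d(taxon1,taxon2) = 0.4975, d(taxon1,taxon3) = 0.7798, d(taxon2,taxon3) = 0.4975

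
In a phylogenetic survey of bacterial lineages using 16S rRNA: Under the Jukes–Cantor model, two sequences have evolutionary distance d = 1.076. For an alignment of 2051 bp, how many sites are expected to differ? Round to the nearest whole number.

1172

Invert JC69: p = (3/4)(1 − e^(−4d/3)) = 0.75 × (1 − e^(-1.434667)) = 0.75 × (1 − 0.238195) = 0.571354.
Expected differing sites = pL ≈ 0.571354 × 2051 = 1171.847054 ≈ 1172.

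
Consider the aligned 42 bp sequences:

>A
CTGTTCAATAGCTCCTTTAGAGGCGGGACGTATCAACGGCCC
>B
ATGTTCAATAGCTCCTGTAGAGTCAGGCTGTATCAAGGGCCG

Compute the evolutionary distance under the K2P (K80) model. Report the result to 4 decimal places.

0.2201

Of 42 sites, 2 differences are transitions and 6 are transversions, so P = 2/42 ≈ 0.047619 and Q = 6/42 ≈ 0.142857.
Under the Kimura two-parameter model, d = −½ ln(1 − 2P − Q) − ¼ ln(1 − 2Q).
1 − 2P − Q = 0.761905, giving −½ ln(0.761905) = 0.135967.
1 − 2Q = 0.714286, giving −¼ ln(0.714286) = 0.084118.
d = 0.135967 + 0.084118 = 0.220085.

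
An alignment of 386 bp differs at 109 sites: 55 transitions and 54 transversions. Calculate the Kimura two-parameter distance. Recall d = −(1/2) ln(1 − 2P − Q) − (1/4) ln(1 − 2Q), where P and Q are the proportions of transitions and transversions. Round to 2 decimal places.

0.36

P = 55/386 ≈ 0.142487 and Q = 54/386 ≈ 0.139896.
Under the Kimura two-parameter model, d = −½ ln(1 − 2P − Q) − ¼ ln(1 − 2Q).
1 − 2P − Q = 0.57513, giving −½ ln(0.57513) = 0.276580.
1 − 2Q = 0.720208, giving −¼ ln(0.720208) = 0.082054.
d = 0.276580 + 0.082054 = 0.358634.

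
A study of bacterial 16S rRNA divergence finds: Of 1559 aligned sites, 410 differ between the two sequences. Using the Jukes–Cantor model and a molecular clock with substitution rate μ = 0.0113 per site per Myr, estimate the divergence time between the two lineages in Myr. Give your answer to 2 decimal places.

p = 410/1559 ≈ 0.262989.
d = −(3/4) ln(1 − 4p/3) = −0.75 ln(1 − 0.350652) = −0.75 ln(0.649348)
  = −0.75 × (-0.431786) = 0.323840 substitutions/site.
Under a molecular clock d = 2μt, so t = d/(2μ) = 0.323840 / (2 × 0.0113) = 14.33 Myr.

14.33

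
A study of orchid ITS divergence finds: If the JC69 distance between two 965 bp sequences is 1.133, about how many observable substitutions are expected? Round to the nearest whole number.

564

Invert JC69: p = (3/4)(1 − e^(−4d/3)) = 0.75 × (1 − e^(-1.510667)) = 0.75 × (1 − 0.220763) = 0.584428.
Expected differing sites = pL ≈ 0.584428 × 965 = 563.97302 ≈ 564.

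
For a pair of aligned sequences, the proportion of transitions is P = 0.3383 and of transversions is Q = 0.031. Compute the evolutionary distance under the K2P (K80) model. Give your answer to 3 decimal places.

0.631

Under the Kimura two-parameter model, d = −½ ln(1 − 2P − Q) − ¼ ln(1 − 2Q).
1 − 2P − Q = 0.2924, giving −½ ln(0.2924) = 0.614816.
1 − 2Q = 0.938, giving −¼ ln(0.938) = 0.016001.
d = 0.614816 + 0.016001 = 0.630817.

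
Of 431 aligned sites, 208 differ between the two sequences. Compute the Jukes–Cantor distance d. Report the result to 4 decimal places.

p = 208/431 ≈ 0.482599.
d = −(3/4) ln(1 − 4p/3) = −0.75 ln(1 − 0.643465) = −0.75 ln(0.356535)
  = −0.75 × (-1.031323) = 0.773492 substitutions/site.

0.7735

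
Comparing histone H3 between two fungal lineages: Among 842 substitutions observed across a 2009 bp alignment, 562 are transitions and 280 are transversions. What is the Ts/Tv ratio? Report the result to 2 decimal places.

R = 562/280 = 2.007142… ≈ 2.01 (to 2 d.p.).

2.01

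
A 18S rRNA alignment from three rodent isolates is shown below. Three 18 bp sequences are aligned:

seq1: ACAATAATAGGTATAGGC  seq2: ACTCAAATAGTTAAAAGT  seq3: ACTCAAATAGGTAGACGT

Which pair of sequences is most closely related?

seq1–seq2: 7/18 differ, p = 0.389, d = 0.548.
seq1–seq3: 6/18 differ, p = 0.333, d = 0.441.
seq2–seq3: 3/18 differ, p = 0.167, d = 0.188.
The smallest distance is between seq2 and seq3.

seq2 and seq3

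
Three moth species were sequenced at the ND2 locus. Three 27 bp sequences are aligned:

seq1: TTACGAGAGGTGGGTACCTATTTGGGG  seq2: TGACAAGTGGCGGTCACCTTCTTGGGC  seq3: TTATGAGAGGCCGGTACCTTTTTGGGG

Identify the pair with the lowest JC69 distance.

seq1–seq2: 9/27 differ, p = 0.333, d = 0.441.
seq1–seq3: 4/27 differ, p = 0.148, d = 0.165.
seq2–seq3: 9/27 differ, p = 0.333, d = 0.441.
The smallest distance is between seq1 and seq3.

seq1 and seq3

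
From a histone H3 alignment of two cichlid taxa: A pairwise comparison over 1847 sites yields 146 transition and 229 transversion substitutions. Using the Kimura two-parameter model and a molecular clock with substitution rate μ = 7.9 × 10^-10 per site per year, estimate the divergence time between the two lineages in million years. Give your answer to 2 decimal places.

149.96

P = 146/1847 ≈ 0.079047 and Q = 229/1847 ≈ 0.123985.
Under the Kimura two-parameter model, d = −½ ln(1 − 2P − Q) − ¼ ln(1 − 2Q).
1 − 2P − Q = 0.717921, giving −½ ln(0.717921) = 0.165698.
1 − 2Q = 0.75203, giving −¼ ln(0.75203) = 0.071245.
d = 0.165698 + 0.071245 = 0.236943.
Under a molecular clock d = 2μt, so t = d/(2μ) = 0.236943 / (2 × 7.9 × 10^-10) = 149.96 million years.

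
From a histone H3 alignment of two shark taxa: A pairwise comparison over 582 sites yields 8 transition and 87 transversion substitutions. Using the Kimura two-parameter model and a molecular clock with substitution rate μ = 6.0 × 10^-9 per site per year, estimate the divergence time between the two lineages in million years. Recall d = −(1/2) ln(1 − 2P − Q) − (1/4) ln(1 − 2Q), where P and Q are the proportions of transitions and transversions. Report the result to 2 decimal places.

P = 8/582 ≈ 0.013746 and Q = 87/582 ≈ 0.149485.
Under the Kimura two-parameter model, d = −½ ln(1 − 2P − Q) − ¼ ln(1 − 2Q).
1 − 2P − Q = 0.823023, giving −½ ln(0.823023) = 0.097386.
1 − 2Q = 0.70103, giving −¼ ln(0.70103) = 0.088801.
d = 0.097386 + 0.088801 = 0.186187.
Under a molecular clock d = 2μt, so t = d/(2μ) = 0.186187 / (2 × 6.0 × 10^-9) = 15.52 million years.

15.52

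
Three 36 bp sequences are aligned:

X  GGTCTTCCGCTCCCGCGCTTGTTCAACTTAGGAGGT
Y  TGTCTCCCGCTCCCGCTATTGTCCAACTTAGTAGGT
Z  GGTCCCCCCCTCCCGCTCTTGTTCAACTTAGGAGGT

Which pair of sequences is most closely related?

X–Y: 6/36 differ, p = 0.167, d = 0.188.
X–Z: 4/36 differ, p = 0.111, d = 0.120.
Y–Z: 6/36 differ, p = 0.167, d = 0.188.
The smallest distance is between X and Z.

X and Z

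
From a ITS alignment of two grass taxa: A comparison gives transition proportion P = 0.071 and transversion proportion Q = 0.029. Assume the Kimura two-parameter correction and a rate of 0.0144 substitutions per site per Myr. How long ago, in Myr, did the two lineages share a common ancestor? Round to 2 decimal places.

Under the Kimura two-parameter model, d = −½ ln(1 − 2P − Q) − ¼ ln(1 − 2Q).
1 − 2P − Q = 0.829, giving −½ ln(0.829) = 0.093768.
1 − 2Q = 0.942, giving −¼ ln(0.942) = 0.014938.
d = 0.093768 + 0.014938 = 0.108706.
Under a molecular clock d = 2μt, so t = d/(2μ) = 0.108706 / (2 × 0.0144) = 3.77 Myr.

3.77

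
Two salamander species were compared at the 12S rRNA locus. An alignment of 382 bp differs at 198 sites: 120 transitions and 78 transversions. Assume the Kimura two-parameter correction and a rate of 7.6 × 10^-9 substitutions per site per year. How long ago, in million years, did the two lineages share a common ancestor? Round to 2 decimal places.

P = 120/382 ≈ 0.314136 and Q = 78/382 ≈ 0.204188.
Under the Kimura two-parameter model, d = −½ ln(1 − 2P − Q) − ¼ ln(1 − 2Q).
1 − 2P − Q = 0.16754, giving −½ ln(0.16754) = 0.893267.
1 − 2Q = 0.591624, giving −¼ ln(0.591624) = 0.131221.
d = 0.893267 + 0.131221 = 1.024488.
Under a molecular clock d = 2μt, so t = d/(2μ) = 1.024488 / (2 × 7.6 × 10^-9) = 67.40 million years.

67.40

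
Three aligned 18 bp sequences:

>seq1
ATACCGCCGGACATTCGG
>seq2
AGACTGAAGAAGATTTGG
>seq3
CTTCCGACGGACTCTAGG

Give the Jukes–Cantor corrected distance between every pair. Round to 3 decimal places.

d(seq1,seq2) = 0.548, d(seq1,seq3) = 0.441, d(seq2,seq3) = 1.012

seq1–seq2: 7/18 sites differ → p ≈ 0.388889, d = −0.75 ln(1 − 0.518519) = 0.548166 ≈ 0.548.
seq1–seq3: 6/18 sites differ → p ≈ 0.333333, d = −0.75 ln(1 − 0.444444) = 0.440839 ≈ 0.441.
seq2–seq3: 10/18 sites differ → p ≈ 0.555556, d = −0.75 ln(1 − 0.740741) = 1.012446 ≈ 1.012.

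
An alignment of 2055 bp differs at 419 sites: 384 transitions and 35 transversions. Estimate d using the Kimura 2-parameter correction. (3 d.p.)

P = 384/2055 ≈ 0.186861 and Q = 35/2055 ≈ 0.017032.
Under the Kimura two-parameter model, d = −½ ln(1 − 2P − Q) − ¼ ln(1 − 2Q).
1 − 2P − Q = 0.609246, giving −½ ln(0.609246) = 0.247767.
1 − 2Q = 0.965936, giving −¼ ln(0.965936) = 0.008664.
d = 0.247767 + 0.008664 = 0.256431.

0.256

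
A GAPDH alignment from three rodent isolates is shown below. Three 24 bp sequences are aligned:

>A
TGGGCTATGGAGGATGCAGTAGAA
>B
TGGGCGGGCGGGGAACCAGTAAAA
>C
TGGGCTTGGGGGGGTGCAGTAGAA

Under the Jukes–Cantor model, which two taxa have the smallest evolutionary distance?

A–B: 8/24 differ, p = 0.333, d = 0.441.
A–C: 4/24 differ, p = 0.167, d = 0.188.
B–C: 7/24 differ, p = 0.292, d = 0.369.
The smallest distance is between A and C.

A and C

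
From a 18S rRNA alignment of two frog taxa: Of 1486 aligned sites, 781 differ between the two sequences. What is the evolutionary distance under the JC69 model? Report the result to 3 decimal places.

p = 781/1486 ≈ 0.525572.
d = −(3/4) ln(1 − 4p/3) = −0.75 ln(1 − 0.700763) = −0.75 ln(0.299237)
  = −0.75 × (-1.206519) = 0.904889 substitutions/site.

0.905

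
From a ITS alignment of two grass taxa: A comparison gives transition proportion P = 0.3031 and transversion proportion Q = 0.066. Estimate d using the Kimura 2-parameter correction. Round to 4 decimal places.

Under the Kimura two-parameter model, d = −½ ln(1 − 2P − Q) − ¼ ln(1 − 2Q).
1 − 2P − Q = 0.3278, giving −½ ln(0.3278) = 0.557676.
1 − 2Q = 0.868, giving −¼ ln(0.868) = 0.035391.
d = 0.557676 + 0.035391 = 0.593067.

0.5931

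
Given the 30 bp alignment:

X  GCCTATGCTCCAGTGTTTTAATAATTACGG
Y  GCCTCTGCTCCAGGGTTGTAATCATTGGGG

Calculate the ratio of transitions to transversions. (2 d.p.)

0.20

Transitions are A↔G and C↔T; transversions are all other mismatches.
Transitions: 1. Transversions: 5.
R = 1/5 = 0.20.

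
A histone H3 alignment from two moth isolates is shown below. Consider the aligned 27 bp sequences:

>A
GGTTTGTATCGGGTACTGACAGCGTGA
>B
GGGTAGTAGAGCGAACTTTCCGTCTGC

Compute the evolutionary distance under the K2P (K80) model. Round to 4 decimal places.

Of 27 sites, 1 differences are transitions and 11 are transversions, so P = 1/27 ≈ 0.037037 and Q = 11/27 ≈ 0.407407.
Under the Kimura two-parameter model, d = −½ ln(1 − 2P − Q) − ¼ ln(1 − 2Q).
1 − 2P − Q = 0.518519, giving −½ ln(0.518519) = 0.328389.
1 − 2Q = 0.185186, giving −¼ ln(0.185186) = 0.421599.
d = 0.328389 + 0.421599 = 0.749988.

0.7500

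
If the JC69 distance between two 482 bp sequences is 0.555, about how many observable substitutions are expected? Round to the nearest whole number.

Invert JC69: p = (3/4)(1 − e^(−4d/3)) = 0.75 × (1 − e^(-0.74)) = 0.75 × (1 − 0.477114) = 0.392165.
Expected differing sites = pL ≈ 0.392165 × 482 = 189.02353 ≈ 189.

189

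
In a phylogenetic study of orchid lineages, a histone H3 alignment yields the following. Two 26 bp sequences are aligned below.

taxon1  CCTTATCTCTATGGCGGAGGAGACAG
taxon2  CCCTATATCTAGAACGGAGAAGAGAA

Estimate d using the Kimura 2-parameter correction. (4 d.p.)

0.4122

Of 26 sites, 5 differences are transitions and 3 are transversions, so P = 5/26 ≈ 0.192308 and Q = 3/26 ≈ 0.115385.
Under the Kimura two-parameter model, d = −½ ln(1 − 2P − Q) − ¼ ln(1 − 2Q).
1 − 2P − Q = 0.499999, giving −½ ln(0.499999) = 0.346575.
1 − 2Q = 0.76923, giving −¼ ln(0.76923) = 0.065591.
d = 0.346575 + 0.065591 = 0.412166.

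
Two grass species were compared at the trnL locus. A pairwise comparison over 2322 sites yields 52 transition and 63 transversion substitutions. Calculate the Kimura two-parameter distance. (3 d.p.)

0.051

P = 52/2322 ≈ 0.022394 and Q = 63/2322 ≈ 0.027132.
Under the Kimura two-parameter model, d = −½ ln(1 − 2P − Q) − ¼ ln(1 − 2Q).
1 − 2P − Q = 0.92808, giving −½ ln(0.92808) = 0.037319.
1 − 2Q = 0.945736, giving −¼ ln(0.945736) = 0.013948.
d = 0.037319 + 0.013948 = 0.051267.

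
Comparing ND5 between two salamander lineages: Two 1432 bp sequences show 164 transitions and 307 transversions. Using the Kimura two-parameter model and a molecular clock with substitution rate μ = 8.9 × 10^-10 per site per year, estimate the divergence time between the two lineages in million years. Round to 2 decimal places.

P = 164/1432 ≈ 0.114525 and Q = 307/1432 ≈ 0.214385.
Under the Kimura two-parameter model, d = −½ ln(1 − 2P − Q) − ¼ ln(1 − 2Q).
1 − 2P − Q = 0.556565, giving −½ ln(0.556565) = 0.292986.
1 − 2Q = 0.57123, giving −¼ ln(0.57123) = 0.139991.
d = 0.292986 + 0.139991 = 0.432977.
Under a molecular clock d = 2μt, so t = d/(2μ) = 0.432977 / (2 × 8.9 × 10^-10) = 243.25 million years.

243.25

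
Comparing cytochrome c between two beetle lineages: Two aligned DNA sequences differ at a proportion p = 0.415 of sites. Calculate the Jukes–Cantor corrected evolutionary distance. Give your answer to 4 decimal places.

0.6045

d = −(3/4) ln(1 − 4p/3) = −0.75 ln(1 − 0.553333) = −0.75 ln(0.446667)
  = −0.75 × (-0.805942) = 0.604457 substitutions/site.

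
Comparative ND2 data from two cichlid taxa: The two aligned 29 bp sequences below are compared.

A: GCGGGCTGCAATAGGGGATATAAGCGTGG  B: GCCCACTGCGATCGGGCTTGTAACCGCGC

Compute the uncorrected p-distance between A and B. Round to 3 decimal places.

The sequences differ at 11 of 29 positions.
p = 11/29 = 0.379310… ≈ 0.379 (to 3 d.p.).

0.379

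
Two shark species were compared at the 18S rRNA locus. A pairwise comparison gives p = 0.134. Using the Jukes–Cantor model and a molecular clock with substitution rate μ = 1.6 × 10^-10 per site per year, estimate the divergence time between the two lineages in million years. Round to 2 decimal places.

d = −(3/4) ln(1 − 4p/3) = −0.75 ln(1 − 0.178667) = −0.75 ln(0.821333)
  = −0.75 × (-0.196827) = 0.147620 substitutions/site.
Under a molecular clock d = 2μt, so t = d/(2μ) = 0.147620 / (2 × 1.6 × 10^-10) = 461.31 million years.

461.31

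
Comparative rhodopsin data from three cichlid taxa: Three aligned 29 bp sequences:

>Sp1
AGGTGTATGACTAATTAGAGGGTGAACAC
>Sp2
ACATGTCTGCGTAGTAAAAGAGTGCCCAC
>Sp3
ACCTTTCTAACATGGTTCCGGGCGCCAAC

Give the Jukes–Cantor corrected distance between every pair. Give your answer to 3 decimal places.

d(Sp1,Sp2) = 0.529, d(Sp1,Sp3) = 0.998, d(Sp2,Sp3) = 0.878

Sp1–Sp2: 11/29 sites differ → p ≈ 0.37931, d = −0.75 ln(1 − 0.505747) = 0.528531 ≈ 0.529.
Sp1–Sp3: 16/29 sites differ → p ≈ 0.551724, d = −0.75 ln(1 − 0.735632) = 0.997810 ≈ 0.998.
Sp2–Sp3: 15/29 sites differ → p ≈ 0.517241, d = −0.75 ln(1 − 0.689655) = 0.877553 ≈ 0.878.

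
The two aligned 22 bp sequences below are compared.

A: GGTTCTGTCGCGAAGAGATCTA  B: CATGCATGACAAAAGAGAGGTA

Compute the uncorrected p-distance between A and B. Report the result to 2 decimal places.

0.55

The sequences differ at 12 of 22 positions.
p = 12/22 = 0.545454… ≈ 0.55 (to 2 d.p.).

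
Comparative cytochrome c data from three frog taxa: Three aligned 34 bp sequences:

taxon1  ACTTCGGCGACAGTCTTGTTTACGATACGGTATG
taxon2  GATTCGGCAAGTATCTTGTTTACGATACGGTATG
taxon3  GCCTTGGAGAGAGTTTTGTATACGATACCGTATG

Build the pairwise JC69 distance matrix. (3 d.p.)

d(taxon1,taxon2) = 0.201, d(taxon1,taxon3) = 0.282, d(taxon2,taxon3) = 0.373

taxon1–taxon2: 6/34 sites differ → p ≈ 0.176471, d = −0.75 ln(1 − 0.235295) = 0.201199 ≈ 0.201.
taxon1–taxon3: 8/34 sites differ → p ≈ 0.235294, d = −0.75 ln(1 − 0.313725) = 0.282358 ≈ 0.282.
taxon2–taxon3: 10/34 sites differ → p ≈ 0.294118, d = −0.75 ln(1 − 0.392157) = 0.373379 ≈ 0.373.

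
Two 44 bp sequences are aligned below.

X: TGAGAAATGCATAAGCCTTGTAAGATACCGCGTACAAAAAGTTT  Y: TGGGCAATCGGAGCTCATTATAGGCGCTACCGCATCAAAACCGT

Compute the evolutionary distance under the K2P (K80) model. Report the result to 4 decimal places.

0.9794

Of 44 sites, 9 differences are transitions and 15 are transversions, so P = 9/44 ≈ 0.204545 and Q = 15/44 ≈ 0.340909.
Under the Kimura two-parameter model, d = −½ ln(1 − 2P − Q) − ¼ ln(1 − 2Q).
1 − 2P − Q = 0.250001, giving −½ ln(0.250001) = 0.693145.
1 − 2Q = 0.318182, giving −¼ ln(0.318182) = 0.286283.
d = 0.693145 + 0.286283 = 0.979428.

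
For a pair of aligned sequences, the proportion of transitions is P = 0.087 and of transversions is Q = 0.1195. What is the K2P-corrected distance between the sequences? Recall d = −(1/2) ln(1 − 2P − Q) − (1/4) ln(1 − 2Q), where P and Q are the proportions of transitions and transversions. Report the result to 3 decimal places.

Under the Kimura two-parameter model, d = −½ ln(1 − 2P − Q) − ¼ ln(1 − 2Q).
1 − 2P − Q = 0.7065, giving −½ ln(0.7065) = 0.173716.
1 − 2Q = 0.761, giving −¼ ln(0.761) = 0.068280.
d = 0.173716 + 0.068280 = 0.241996.

0.242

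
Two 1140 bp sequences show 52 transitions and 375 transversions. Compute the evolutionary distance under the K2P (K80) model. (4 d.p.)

P = 52/1140 ≈ 0.045614 and Q = 375/1140 ≈ 0.328947.
Under the Kimura two-parameter model, d = −½ ln(1 − 2P − Q) − ¼ ln(1 − 2Q).
1 − 2P − Q = 0.579825, giving −½ ln(0.579825) = 0.272514.
1 − 2Q = 0.342106, giving −¼ ln(0.342106) = 0.268159.
d = 0.272514 + 0.268159 = 0.540673.

0.5407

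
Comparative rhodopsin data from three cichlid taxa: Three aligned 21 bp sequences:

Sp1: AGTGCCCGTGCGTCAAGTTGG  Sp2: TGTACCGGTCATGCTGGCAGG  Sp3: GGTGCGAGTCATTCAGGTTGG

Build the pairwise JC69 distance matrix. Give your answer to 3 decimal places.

Sp1–Sp2: 11/21 sites differ → p ≈ 0.52381, d = −0.75 ln(1 − 0.698413) = 0.899023 ≈ 0.899.
Sp1–Sp3: 7/21 sites differ → p ≈ 0.333333, d = −0.75 ln(1 − 0.444444) = 0.440839 ≈ 0.441.
Sp2–Sp3: 8/21 sites differ → p ≈ 0.380952, d = −0.75 ln(1 − 0.507936) = 0.531860 ≈ 0.532.

d(Sp1,Sp2) = 0.899, d(Sp1,Sp3) = 0.441, d(Sp2,Sp3) = 0.532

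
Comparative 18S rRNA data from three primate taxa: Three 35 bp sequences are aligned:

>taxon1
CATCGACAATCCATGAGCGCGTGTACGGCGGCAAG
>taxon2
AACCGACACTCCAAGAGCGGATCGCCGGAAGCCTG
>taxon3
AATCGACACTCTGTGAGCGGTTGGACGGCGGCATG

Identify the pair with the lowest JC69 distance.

taxon1–taxon2: 13/35 differ, p = 0.371, d = 0.513.
taxon1–taxon3: 8/35 differ, p = 0.229, d = 0.273.
taxon2–taxon3: 10/35 differ, p = 0.286, d = 0.360.
The smallest distance is between taxon1 and taxon3.

taxon1 and taxon3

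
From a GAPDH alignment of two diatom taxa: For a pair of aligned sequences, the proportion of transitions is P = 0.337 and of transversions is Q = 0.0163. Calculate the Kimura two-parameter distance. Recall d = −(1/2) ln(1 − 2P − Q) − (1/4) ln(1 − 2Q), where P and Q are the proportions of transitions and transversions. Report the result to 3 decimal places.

0.594

Under the Kimura two-parameter model, d = −½ ln(1 − 2P − Q) − ¼ ln(1 − 2Q).
1 − 2P − Q = 0.3097, giving −½ ln(0.3097) = 0.586076.
1 − 2Q = 0.9674, giving −¼ ln(0.9674) = 0.008286.
d = 0.586076 + 0.008286 = 0.594362.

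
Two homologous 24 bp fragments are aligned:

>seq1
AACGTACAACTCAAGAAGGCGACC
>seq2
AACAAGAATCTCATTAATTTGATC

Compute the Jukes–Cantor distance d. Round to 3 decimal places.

The sequences differ at 11 of 24 sites, so p = 11/24 ≈ 0.458333.
d = −(3/4) ln(1 − 4p/3) = −0.75 ln(1 − 0.611111) = −0.75 ln(0.388889)
  = −0.75 × (-0.944461) = 0.708346 substitutions/site.

0.708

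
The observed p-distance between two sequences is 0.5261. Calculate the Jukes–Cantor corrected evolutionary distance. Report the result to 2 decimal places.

0.91

d = −(3/4) ln(1 − 4p/3) = −0.75 ln(1 − 0.701467) = −0.75 ln(0.298533)
  = −0.75 × (-1.208875) = 0.906656 substitutions/site.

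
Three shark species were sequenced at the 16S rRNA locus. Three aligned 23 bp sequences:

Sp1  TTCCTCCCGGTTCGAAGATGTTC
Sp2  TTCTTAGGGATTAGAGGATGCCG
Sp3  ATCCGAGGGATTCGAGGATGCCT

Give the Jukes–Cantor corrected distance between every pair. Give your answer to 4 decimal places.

Sp1–Sp2: 10/23 sites differ → p ≈ 0.434783, d = −0.75 ln(1 − 0.579711) = 0.650110 ≈ 0.6501.
Sp1–Sp3: 10/23 sites differ → p ≈ 0.434783, d = −0.75 ln(1 − 0.579711) = 0.650110 ≈ 0.6501.
Sp2–Sp3: 5/23 sites differ → p ≈ 0.217391, d = −0.75 ln(1 − 0.289855) = 0.256715 ≈ 0.2567.

d(Sp1,Sp2) = 0.6501, d(Sp1,Sp3) = 0.6501, d(Sp2,Sp3) = 0.2567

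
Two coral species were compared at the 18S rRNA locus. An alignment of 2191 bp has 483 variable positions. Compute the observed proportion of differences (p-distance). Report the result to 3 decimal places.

0.220

p = 483/2191 = 0.220447… ≈ 0.220 (to 3 d.p.).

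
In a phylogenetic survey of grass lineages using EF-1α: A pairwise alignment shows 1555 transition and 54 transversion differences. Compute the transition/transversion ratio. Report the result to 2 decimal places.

R = 1555/54 = 28.796296… ≈ 28.80 (to 2 d.p.).

28.80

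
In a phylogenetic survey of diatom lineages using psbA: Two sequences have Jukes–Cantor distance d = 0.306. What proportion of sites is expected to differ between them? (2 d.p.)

0.25

p = (3/4)(1 − e^(−4d/3)) = 0.75 × (1 − e^(-0.408)) = 0.75 × (1 − 0.664979) = 0.251266.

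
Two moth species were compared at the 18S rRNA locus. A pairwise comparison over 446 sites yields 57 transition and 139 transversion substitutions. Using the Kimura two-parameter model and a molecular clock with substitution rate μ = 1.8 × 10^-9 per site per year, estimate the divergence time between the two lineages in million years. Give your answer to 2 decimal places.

P = 57/446 ≈ 0.127803 and Q = 139/446 ≈ 0.311659.
Under the Kimura two-parameter model, d = −½ ln(1 − 2P − Q) − ¼ ln(1 − 2Q).
1 − 2P − Q = 0.432735, giving −½ ln(0.432735) = 0.418815.
1 − 2Q = 0.376682, giving −¼ ln(0.376682) = 0.244088.
d = 0.418815 + 0.244088 = 0.662903.
Under a molecular clock d = 2μt, so t = d/(2μ) = 0.662903 / (2 × 1.8 × 10^-9) = 184.14 million years.

184.14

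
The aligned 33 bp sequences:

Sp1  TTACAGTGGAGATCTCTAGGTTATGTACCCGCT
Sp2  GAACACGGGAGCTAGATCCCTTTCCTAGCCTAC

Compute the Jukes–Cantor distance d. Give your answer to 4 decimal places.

0.9745

The sequences differ at 18 of 33 sites, so p = 18/33 ≈ 0.545455.
d = −(3/4) ln(1 − 4p/3) = −0.75 ln(1 − 0.727273) = −0.75 ln(0.272727)
  = −0.75 × (-1.299284) = 0.974463 substitutions/site.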